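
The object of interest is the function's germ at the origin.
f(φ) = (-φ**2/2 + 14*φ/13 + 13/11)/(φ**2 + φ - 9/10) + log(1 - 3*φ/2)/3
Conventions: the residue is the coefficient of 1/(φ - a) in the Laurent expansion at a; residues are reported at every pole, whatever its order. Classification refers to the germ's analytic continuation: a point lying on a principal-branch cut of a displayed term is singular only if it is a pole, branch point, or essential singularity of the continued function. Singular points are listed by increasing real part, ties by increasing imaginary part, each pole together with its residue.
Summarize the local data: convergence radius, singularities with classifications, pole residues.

Denominator factor (φ**2 + φ - 9/10): discriminant 23/5, real irrational roots -1/2 + (1/10)*sqrt(115) and -1/2 - (1/10)*sqrt(115); poles of order 1, moduli -1/2 + (1/10)*sqrt(115) and 1/2 + (1/10)*sqrt(115).
Branch term (1/3)*log(1 - φ/(2/3)): its argument vanishes at φ = 2/3, a logarithmic branch point, modulus 2/3.
The radius of convergence is the smallest modulus among the singular points: -1/2 + (1/10)*sqrt(115).
The branch term is analytic at -1/2 - (1/10)*sqrt(115) and contributes nothing to the residue; only the rational part matters.
The factor φ**2 + φ - 9/10 splits as (φ - a)(φ - a') with a = -1/2 - (1/10)*sqrt(115), a' = -1/2 + (1/10)*sqrt(115). At the order-1 pole a set g(φ) = (φ - a)*(rational part) = [-φ**2/2 + 14*φ/13 + 13/11] / (φ - a').
Simple pole: residue = g(a) at a = -1/2 - (1/10)*sqrt(115), which is 41/52 + (81/32890)*sqrt(115).
The branch term is analytic at -1/2 + (1/10)*sqrt(115) and contributes nothing to the residue; only the rational part matters.
The factor φ**2 + φ - 9/10 splits as (φ - a)(φ - a') with a = -1/2 + (1/10)*sqrt(115), a' = -1/2 - (1/10)*sqrt(115). At the order-1 pole a set g(φ) = (φ - a)*(rational part) = [-φ**2/2 + 14*φ/13 + 13/11] / (φ - a').
Simple pole: residue = g(a) at a = -1/2 + (1/10)*sqrt(115), which is 41/52 - (81/32890)*sqrt(115).
List the singular points by increasing real part (a conjugate pair: the negative imaginary part first).

Radius of convergence at 0: -1/2 + (1/10)*sqrt(115).
At -1/2 - (1/10)*sqrt(115): a pole of order 1; residue 41/52 + (81/32890)*sqrt(115).
At -1/2 + (1/10)*sqrt(115): a pole of order 1; residue 41/52 - (81/32890)*sqrt(115).
At 2/3: a logarithmic branch point.


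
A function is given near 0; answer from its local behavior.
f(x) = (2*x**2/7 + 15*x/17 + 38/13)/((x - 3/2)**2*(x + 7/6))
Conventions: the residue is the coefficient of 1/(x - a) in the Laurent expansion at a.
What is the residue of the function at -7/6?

At the order-1 pole -7/6 set g(x) = (x - (-7/6))*f(x) = (2*x**2/7 + 15*x/17 + 38/13)/(x - 3/2)**2.
Simple pole: residue = g(a) at a = -7/6, which is 1135/3536.

The residue is 1135/3536.


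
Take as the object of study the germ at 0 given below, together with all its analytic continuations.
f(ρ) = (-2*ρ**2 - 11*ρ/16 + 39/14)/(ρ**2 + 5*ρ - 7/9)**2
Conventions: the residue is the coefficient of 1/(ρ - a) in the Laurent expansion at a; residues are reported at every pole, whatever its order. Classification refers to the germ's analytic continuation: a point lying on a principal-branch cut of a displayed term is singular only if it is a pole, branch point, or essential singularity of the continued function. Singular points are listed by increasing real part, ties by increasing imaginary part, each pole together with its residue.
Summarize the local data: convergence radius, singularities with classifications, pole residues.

Radius of convergence at 0: -5/2 + (1/6)*sqrt(253).
At -5/2 - (1/6)*sqrt(253): a pole of order 2; residue (36651/7169008)*sqrt(253).
At -5/2 + (1/6)*sqrt(253): a pole of order 2; residue -(36651/7169008)*sqrt(253).

Denominator factor (ρ**2 + 5*ρ - 7/9)^2: discriminant 253/9, real irrational roots -5/2 + (1/6)*sqrt(253) and -5/2 - (1/6)*sqrt(253); poles of order 2, moduli -5/2 + (1/6)*sqrt(253) and 5/2 + (1/6)*sqrt(253).
The radius of convergence is the smallest modulus among the singular points: -5/2 + (1/6)*sqrt(253).
The factor ρ**2 + 5*ρ - 7/9 splits as (ρ - a)(ρ - a') with a = -5/2 - (1/6)*sqrt(253), a' = -5/2 + (1/6)*sqrt(253). At the order-2 pole a set g(ρ) = (ρ - a)^2*f(ρ) = [-2*ρ**2 - 11*ρ/16 + 39/14] / (ρ - a')^2.
Order-2 pole: residue = g'(a); g'(-5/2 - (1/6)*sqrt(253)) = (36651/7169008)*sqrt(253), so the residue is (36651/7169008)*sqrt(253).
The factor ρ**2 + 5*ρ - 7/9 splits as (ρ - a)(ρ - a') with a = -5/2 + (1/6)*sqrt(253), a' = -5/2 - (1/6)*sqrt(253). At the order-2 pole a set g(ρ) = (ρ - a)^2*f(ρ) = [-2*ρ**2 - 11*ρ/16 + 39/14] / (ρ - a')^2.
Order-2 pole: residue = g'(a); g'(-5/2 + (1/6)*sqrt(253)) = -(36651/7169008)*sqrt(253), so the residue is -(36651/7169008)*sqrt(253).
List the singular points by increasing real part (a conjugate pair: the negative imaginary part first).


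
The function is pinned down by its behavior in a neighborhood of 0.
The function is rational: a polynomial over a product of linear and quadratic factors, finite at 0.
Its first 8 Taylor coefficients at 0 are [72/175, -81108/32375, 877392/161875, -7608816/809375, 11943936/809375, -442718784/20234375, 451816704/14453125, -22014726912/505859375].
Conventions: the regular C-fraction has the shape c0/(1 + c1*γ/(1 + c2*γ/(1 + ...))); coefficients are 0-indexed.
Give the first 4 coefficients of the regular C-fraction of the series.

Taylor coefficients (read off): a_0 = 72/175, a_1 = -81108/32375, a_2 = 877392/161875, a_3 = -7608816/809375.
c0 = a_0 = 72/175. Peel one level at a time: if S = 1 + c*γ/S' with S'(0) = 1, then c is the γ-coefficient of S and S' = c*γ/(S - 1).
S_1 = c0/f = 1 + (2253/370)*γ + (3272481/136900)*γ^2 + ...; c1 = 2253/370.
S_2 = c1*γ/(S_1 - 1) = 1 + (-1090827/277870)*γ + (13089924/14100025)*γ^2 + ...; c2 = -1090827/277870.
S_3 = c2*γ/(S_2 - 1) = 1 + (888/3755)*γ + ...; c3 = 888/3755.

The regular C-fraction coefficients are [72/175, 2253/370, -1090827/277870, 888/3755].


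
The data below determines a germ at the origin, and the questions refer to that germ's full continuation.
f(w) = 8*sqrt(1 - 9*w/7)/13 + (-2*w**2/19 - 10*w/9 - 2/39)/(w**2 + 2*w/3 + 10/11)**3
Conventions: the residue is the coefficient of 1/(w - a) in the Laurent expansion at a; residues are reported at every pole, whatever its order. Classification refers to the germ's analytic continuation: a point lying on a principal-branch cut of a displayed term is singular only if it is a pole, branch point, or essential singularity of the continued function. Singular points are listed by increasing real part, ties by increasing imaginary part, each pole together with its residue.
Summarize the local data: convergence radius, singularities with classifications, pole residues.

Denominator factor (w**2 + 2*w/3 + 10/11)^3: discriminant -316/99, complex-conjugate roots (-1/3) + ((1/33)*sqrt(869))*i and (-1/3) - ((1/33)*sqrt(869))*i; poles of order 3, moduli (1/11)*sqrt(110) and (1/11)*sqrt(110).
Branch term (8/13)*sqrt(1 - w/(7/9)): its argument vanishes at w = 7/9, a square-root branch point, modulus 7/9.
The radius of convergence is the smallest modulus among the singular points: 7/9.
The branch term is analytic at (-1/3) - ((1/33)*sqrt(869))*i and contributes nothing to the residue; only the rational part matters.
The factor w**2 + 2*w/3 + 10/11 splits as (w - a)(w - a') with a = (-1/3) - ((1/33)*sqrt(869))*i, a' = (-1/3) + ((1/33)*sqrt(869))*i. At the order-3 pole a set g(w) = (w - a)^3*(rational part) = [-2*w**2/19 - 10*w/9 - 2/39] / (w - a')^3.
Order-3 pole: residue = g''(a)/2; g''((-1/3) - ((1/33)*sqrt(869))*i) = ((760914/121780633)*sqrt(869))*i, so the residue is ((380457/121780633)*sqrt(869))*i.
The branch term is analytic at (-1/3) + ((1/33)*sqrt(869))*i and contributes nothing to the residue; only the rational part matters.
The factor w**2 + 2*w/3 + 10/11 splits as (w - a)(w - a') with a = (-1/3) + ((1/33)*sqrt(869))*i, a' = (-1/3) - ((1/33)*sqrt(869))*i. At the order-3 pole a set g(w) = (w - a)^3*(rational part) = [-2*w**2/19 - 10*w/9 - 2/39] / (w - a')^3.
Order-3 pole: residue = g''(a)/2; g''((-1/3) + ((1/33)*sqrt(869))*i) = -((760914/121780633)*sqrt(869))*i, so the residue is -((380457/121780633)*sqrt(869))*i.
List the singular points by increasing real part (a conjugate pair: the negative imaginary part first).

Radius of convergence at 0: 7/9.
At (-1/3) - ((1/33)*sqrt(869))*i: a pole of order 3; residue ((380457/121780633)*sqrt(869))*i.
At (-1/3) + ((1/33)*sqrt(869))*i: a pole of order 3; residue -((380457/121780633)*sqrt(869))*i.
At 7/9: an algebraic (square-root) branch point.


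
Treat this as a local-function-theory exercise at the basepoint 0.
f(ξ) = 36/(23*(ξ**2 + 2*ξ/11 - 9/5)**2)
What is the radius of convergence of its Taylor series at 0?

The radius of convergence is -1/11 + (1/55)*sqrt(5470).

Denominator factor (ξ**2 + 2*ξ/11 - 9/5)^2: discriminant 4376/605, real irrational roots -1/11 + (1/55)*sqrt(5470) and -1/11 - (1/55)*sqrt(5470); poles of order 2, moduli -1/11 + (1/55)*sqrt(5470) and 1/11 + (1/55)*sqrt(5470).
The radius of convergence is the smallest modulus among the singular points: -1/11 + (1/55)*sqrt(5470).


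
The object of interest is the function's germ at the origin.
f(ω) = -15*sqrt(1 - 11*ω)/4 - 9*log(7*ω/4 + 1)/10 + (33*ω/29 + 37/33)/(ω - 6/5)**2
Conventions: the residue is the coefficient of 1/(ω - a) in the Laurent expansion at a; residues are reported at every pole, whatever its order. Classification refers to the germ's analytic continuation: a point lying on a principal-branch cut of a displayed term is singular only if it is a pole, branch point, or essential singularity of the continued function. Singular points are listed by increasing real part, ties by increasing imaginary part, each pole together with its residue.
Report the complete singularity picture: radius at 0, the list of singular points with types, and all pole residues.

Radius of convergence at 0: 1/11.
At -4/7: a logarithmic branch point.
At 1/11: an algebraic (square-root) branch point.
At 6/5: a pole of order 2; residue 33/29.

Denominator factor (ω - 6/5)^2: pole of order 2 at 6/5, modulus 6/5.
Branch term (-9/10)*log(1 - ω/(-4/7)): its argument vanishes at ω = -4/7, a logarithmic branch point, modulus 4/7.
Branch term (-15/4)*sqrt(1 - ω/(1/11)): its argument vanishes at ω = 1/11, a square-root branch point, modulus 1/11.
The radius of convergence is the smallest modulus among the singular points: 1/11.
The branch terms are analytic at 6/5 and contribute nothing to the residue; only the rational part matters.
At the order-2 pole 6/5 set g(ω) = (ω - (6/5))^2*(rational part) = 33*ω/29 + 37/33.
Order-2 pole: residue = g'(a); g'(6/5) = 33/29, so the residue is 33/29.
List the singular points by increasing real part (a conjugate pair: the negative imaginary part first).


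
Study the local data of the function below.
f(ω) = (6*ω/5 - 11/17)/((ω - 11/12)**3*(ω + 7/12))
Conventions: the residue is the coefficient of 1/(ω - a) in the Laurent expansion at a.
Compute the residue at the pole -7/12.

The residue is 916/2295.

At the order-1 pole -7/12 set g(ω) = (ω - (-7/12))*f(ω) = (6*ω/5 - 11/17)/(ω - 11/12)**3.
Simple pole: residue = g(a) at a = -7/12, which is 916/2295.


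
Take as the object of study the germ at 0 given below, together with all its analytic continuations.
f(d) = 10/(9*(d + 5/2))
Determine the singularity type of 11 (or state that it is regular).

Denominator factors: d + 5/2 = 27/2 at d = 11 — none vanishes.
So the germ continues analytically to 11.

The point is a regular point.


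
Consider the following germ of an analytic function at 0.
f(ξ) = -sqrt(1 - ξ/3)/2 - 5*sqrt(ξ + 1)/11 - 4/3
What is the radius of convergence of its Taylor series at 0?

Branch term (-1/2)*sqrt(1 - ξ/(3)): its argument vanishes at ξ = 3, a square-root branch point, modulus 3.
Branch term (-5/11)*sqrt(1 - ξ/(-1)): its argument vanishes at ξ = -1, a square-root branch point, modulus 1.
The radius of convergence is the smallest modulus among the singular points: 1.

The radius of convergence is 1.


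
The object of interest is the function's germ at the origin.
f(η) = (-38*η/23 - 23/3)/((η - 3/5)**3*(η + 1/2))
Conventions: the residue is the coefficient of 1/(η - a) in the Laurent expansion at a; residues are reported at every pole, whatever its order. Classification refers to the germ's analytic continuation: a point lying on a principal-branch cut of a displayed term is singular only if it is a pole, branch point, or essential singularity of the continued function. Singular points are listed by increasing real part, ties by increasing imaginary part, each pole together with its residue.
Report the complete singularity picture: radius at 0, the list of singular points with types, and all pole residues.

Denominator factor (η - 3/5)^3: pole of order 3 at 3/5, modulus 3/5.
Denominator factor (η + 1/2): pole of order 1 at -1/2, modulus 1/2.
The radius of convergence is the smallest modulus among the singular points: 1/2.
At the order-1 pole -1/2 set g(η) = (η - (-1/2))*f(η) = (-38*η/23 - 23/3)/(η - 3/5)**3.
Simple pole: residue = g(a) at a = -1/2, which is 472000/91839.
At the order-3 pole 3/5 set g(η) = (η - (3/5))^3*f(η) = (-38*η/23 - 23/3)/(η + 1/2).
Order-3 pole: residue = g''(a)/2; g''(3/5) = -944000/91839, so the residue is -472000/91839.
List the singular points by increasing real part (a conjugate pair: the negative imaginary part first).

Radius of convergence at 0: 1/2.
At -1/2: a pole of order 1; residue 472000/91839.
At 3/5: a pole of order 3; residue -472000/91839.


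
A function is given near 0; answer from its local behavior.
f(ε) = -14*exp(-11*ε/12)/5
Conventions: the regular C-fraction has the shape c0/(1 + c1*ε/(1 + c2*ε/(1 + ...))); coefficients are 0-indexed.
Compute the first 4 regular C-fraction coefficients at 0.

Taylor coefficients (expand at 0): a_0 = -14/5, a_1 = 77/30, a_2 = -847/720, a_3 = 9317/25920.
c0 = a_0 = -14/5. Peel one level at a time: if S = 1 + c*ε/S' with S'(0) = 1, then c is the ε-coefficient of S and S' = c*ε/(S - 1).
S_1 = c0/f = 1 + (11/12)*ε + (121/288)*ε^2 + ...; c1 = 11/12.
S_2 = c1*ε/(S_1 - 1) = 1 + (-11/24)*ε + (121/1728)*ε^2 + ...; c2 = -11/24.
S_3 = c2*ε/(S_2 - 1) = 1 + (11/72)*ε + ...; c3 = 11/72.

The regular C-fraction coefficients are [-14/5, 11/12, -11/24, 11/72].


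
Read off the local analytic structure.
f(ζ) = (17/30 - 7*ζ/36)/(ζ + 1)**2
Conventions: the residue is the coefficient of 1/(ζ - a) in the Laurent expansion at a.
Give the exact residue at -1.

The residue is -7/36.

At the order-2 pole -1 set g(ζ) = (ζ - (-1))^2*f(ζ) = 17/30 - 7*ζ/36.
Order-2 pole: residue = g'(a); g'(-1) = -7/36, so the residue is -7/36.


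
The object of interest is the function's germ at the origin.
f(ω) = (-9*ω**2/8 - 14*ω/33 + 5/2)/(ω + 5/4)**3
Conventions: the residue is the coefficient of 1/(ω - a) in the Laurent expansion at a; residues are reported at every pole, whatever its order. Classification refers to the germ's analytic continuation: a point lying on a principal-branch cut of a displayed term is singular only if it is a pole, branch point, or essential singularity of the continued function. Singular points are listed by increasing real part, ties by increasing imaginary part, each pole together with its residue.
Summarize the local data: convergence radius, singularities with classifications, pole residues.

Radius of convergence at 0: 5/4.
At -5/4: a pole of order 3; residue -9/8.

Denominator factor (ω + 5/4)^3: pole of order 3 at -5/4, modulus 5/4.
The radius of convergence is the smallest modulus among the singular points: 5/4.
At the order-3 pole -5/4 set g(ω) = (ω - (-5/4))^3*f(ω) = -9*ω**2/8 - 14*ω/33 + 5/2.
Order-3 pole: residue = g''(a)/2; g''(-5/4) = -9/4, so the residue is -9/8.


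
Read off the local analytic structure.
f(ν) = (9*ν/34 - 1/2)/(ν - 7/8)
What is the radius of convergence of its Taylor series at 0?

Denominator factor (ν - 7/8): pole of order 1 at 7/8, modulus 7/8.
The radius of convergence is the smallest modulus among the singular points: 7/8.

The radius of convergence is 7/8.


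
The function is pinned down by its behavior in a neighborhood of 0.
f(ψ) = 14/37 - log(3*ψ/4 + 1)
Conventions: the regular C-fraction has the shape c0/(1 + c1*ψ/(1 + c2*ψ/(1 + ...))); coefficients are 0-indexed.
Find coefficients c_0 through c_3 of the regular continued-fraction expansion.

The regular C-fraction coefficients are [14/37, 111/56, -45/28, -7/240].

Taylor coefficients (expand at 0): a_0 = 14/37, a_1 = -3/4, a_2 = 9/32, a_3 = -9/64.
c0 = a_0 = 14/37. Peel one level at a time: if S = 1 + c*ψ/S' with S'(0) = 1, then c is the ψ-coefficient of S and S' = c*ψ/(S - 1).
S_1 = c0/f = 1 + (111/56)*ψ + (4995/1568)*ψ^2 + ...; c1 = 111/56.
S_2 = c1*ψ/(S_1 - 1) = 1 + (-45/28)*ψ + (-3/64)*ψ^2 + ...; c2 = -45/28.
S_3 = c2*ψ/(S_2 - 1) = 1 + (-7/240)*ψ + ...; c3 = -7/240.


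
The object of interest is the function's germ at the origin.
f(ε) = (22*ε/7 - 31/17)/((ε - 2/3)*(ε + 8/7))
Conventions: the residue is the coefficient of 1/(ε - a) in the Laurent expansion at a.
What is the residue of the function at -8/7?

At the order-1 pole -8/7 set g(ε) = (ε - (-8/7))*f(ε) = (22*ε/7 - 31/17)/(ε - 2/3).
Simple pole: residue = g(a) at a = -8/7, which is 13533/4522.

The residue is 13533/4522.


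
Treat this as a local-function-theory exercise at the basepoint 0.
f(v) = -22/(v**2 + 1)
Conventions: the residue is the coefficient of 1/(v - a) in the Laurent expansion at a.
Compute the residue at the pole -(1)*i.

The residue is -(11)*i.

The factor v**2 + 1 splits as (v - a)(v - a') with a = -(1)*i, a' = (1)*i. At the order-1 pole a set g(v) = (v - a)*f(v) = [-22] / (v - a').
Simple pole: residue = g(a) at a = -(1)*i, which is -(11)*i.


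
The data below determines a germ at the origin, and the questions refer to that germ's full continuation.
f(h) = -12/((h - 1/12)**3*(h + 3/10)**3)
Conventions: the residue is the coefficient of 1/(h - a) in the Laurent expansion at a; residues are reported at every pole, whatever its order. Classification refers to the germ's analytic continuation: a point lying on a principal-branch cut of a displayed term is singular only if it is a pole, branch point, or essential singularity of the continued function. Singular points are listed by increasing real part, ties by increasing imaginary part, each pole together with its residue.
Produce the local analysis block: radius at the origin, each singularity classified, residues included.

Radius of convergence at 0: 1/12.
At -3/10: a pole of order 3; residue 55987200000/6436343.
At 1/12: a pole of order 3; residue -55987200000/6436343.

Denominator factor (h - 1/12)^3: pole of order 3 at 1/12, modulus 1/12.
Denominator factor (h + 3/10)^3: pole of order 3 at -3/10, modulus 3/10.
The radius of convergence is the smallest modulus among the singular points: 1/12.
At the order-3 pole -3/10 set g(h) = (h - (-3/10))^3*f(h) = -12/(h - 1/12)**3.
Order-3 pole: residue = g''(a)/2; g''(-3/10) = 111974400000/6436343, so the residue is 55987200000/6436343.
At the order-3 pole 1/12 set g(h) = (h - (1/12))^3*f(h) = -12/(h + 3/10)**3.
Order-3 pole: residue = g''(a)/2; g''(1/12) = -111974400000/6436343, so the residue is -55987200000/6436343.
List the singular points by increasing real part (a conjugate pair: the negative imaginary part first).


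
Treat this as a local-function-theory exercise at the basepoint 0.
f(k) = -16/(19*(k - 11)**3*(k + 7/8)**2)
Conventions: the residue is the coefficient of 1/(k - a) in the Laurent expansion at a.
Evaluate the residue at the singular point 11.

The residue is -196608/1547561875.

At the order-3 pole 11 set g(k) = (k - (11))^3*f(k) = -16/(19*(k + 7/8)**2).
Order-3 pole: residue = g''(a)/2; g''(11) = -393216/1547561875, so the residue is -196608/1547561875.


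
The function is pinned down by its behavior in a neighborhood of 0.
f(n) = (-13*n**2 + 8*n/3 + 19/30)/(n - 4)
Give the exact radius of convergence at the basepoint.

Denominator factor (n - 4): pole of order 1 at 4, modulus 4.
The radius of convergence is the smallest modulus among the singular points: 4.

The radius of convergence is 4.


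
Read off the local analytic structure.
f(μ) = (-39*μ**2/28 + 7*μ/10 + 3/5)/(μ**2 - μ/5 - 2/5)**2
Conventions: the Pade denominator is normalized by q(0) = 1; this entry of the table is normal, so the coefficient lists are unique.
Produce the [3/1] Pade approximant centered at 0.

The Pade approximant has numerator coefficients [15/4, -18695/1384, 59355/9688, -1089155/38752]; denominator coefficients [1, -652/173].

Taylor coefficients needed (expand at 0): a_0 = 15/4, a_1 = 5/8, a_2 = 475/56, a_3 = 865/224, a_4 = 815/56.
Write the denominator as Q(μ) = 1 + q1*μ. Requiring Q*f - P = O(μ^5) with deg P <= 3 kills the coefficients of μ^4..μ^4 in Q*f:
  μ^4: a_4 + q1*a_3 = 0, i.e. 815/56 + (865/224)*q1 = 0.
Solving this linear system: q1 = -652/173.
The numerator is Q*f truncated at degree 3: P0 = a_0 = 15/4; P1 = a_1 + q1*a_0 = -18695/1384; P2 = a_2 + q1*a_1 = 59355/9688; P3 = a_3 + q1*a_2 = -1089155/38752.


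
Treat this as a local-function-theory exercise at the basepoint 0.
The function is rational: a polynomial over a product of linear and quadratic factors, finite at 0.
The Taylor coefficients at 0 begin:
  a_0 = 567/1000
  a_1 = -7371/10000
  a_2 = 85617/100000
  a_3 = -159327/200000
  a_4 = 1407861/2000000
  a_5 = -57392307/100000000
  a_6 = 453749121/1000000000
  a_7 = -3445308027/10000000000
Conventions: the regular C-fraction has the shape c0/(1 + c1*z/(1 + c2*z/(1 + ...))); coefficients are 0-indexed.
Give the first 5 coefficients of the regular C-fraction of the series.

Taylor coefficients (read off): a_0 = 567/1000, a_1 = -7371/10000, a_2 = 85617/100000, a_3 = -159327/200000, a_4 = 1407861/2000000.
c0 = a_0 = 567/1000. Peel one level at a time: if S = 1 + c*z/S' with S'(0) = 1, then c is the z-coefficient of S and S' = c*z/(S - 1).
S_1 = c0/f = 1 + (13/10)*z + (9/50)*z^2 + ...; c1 = 13/10.
S_2 = c1*z/(S_1 - 1) = 1 + (-9/65)*z + (1134/4225)*z^2 + ...; c2 = -9/65.
S_3 = c2*z/(S_2 - 1) = 1 + (126/65)*z + (96/25)*z^2 + ...; c3 = 126/65.
S_4 = c3*z/(S_3 - 1) = 1 + (-208/105)*z + ...; c4 = -208/105.

The regular C-fraction coefficients are [567/1000, 13/10, -9/65, 126/65, -208/105].


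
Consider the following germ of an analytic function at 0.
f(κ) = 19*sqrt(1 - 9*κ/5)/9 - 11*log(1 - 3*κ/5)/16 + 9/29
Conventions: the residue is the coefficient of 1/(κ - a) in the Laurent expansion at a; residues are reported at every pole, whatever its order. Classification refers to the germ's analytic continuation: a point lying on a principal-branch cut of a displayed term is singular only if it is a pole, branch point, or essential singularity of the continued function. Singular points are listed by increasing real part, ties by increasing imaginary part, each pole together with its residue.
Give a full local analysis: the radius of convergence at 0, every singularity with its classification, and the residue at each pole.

Radius of convergence at 0: 5/9.
At 5/9: an algebraic (square-root) branch point.
At 5/3: a logarithmic branch point.

Branch term (19/9)*sqrt(1 - κ/(5/9)): its argument vanishes at κ = 5/9, a square-root branch point, modulus 5/9.
Branch term (-11/16)*log(1 - κ/(5/3)): its argument vanishes at κ = 5/3, a logarithmic branch point, modulus 5/3.
The radius of convergence is the smallest modulus among the singular points: 5/9.
List the singular points by increasing real part (a conjugate pair: the negative imaginary part first).


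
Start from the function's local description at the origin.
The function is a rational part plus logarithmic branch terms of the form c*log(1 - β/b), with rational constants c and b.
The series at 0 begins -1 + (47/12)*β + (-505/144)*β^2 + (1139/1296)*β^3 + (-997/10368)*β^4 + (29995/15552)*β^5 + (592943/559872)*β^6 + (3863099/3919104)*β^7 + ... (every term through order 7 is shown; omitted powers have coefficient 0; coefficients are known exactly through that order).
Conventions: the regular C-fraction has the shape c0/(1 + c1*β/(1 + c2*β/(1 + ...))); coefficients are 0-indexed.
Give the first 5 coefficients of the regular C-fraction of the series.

The regular C-fraction coefficients are [-1, 47/12, -142/47, 550943/2883168, -26395471895/33797047392].

Taylor coefficients (read off): a_0 = -1, a_1 = 47/12, a_2 = -505/144, a_3 = 1139/1296, a_4 = -997/10368.
c0 = a_0 = -1. Peel one level at a time: if S = 1 + c*β/S' with S'(0) = 1, then c is the β-coefficient of S and S' = c*β/(S - 1).
S_1 = c0/f = 1 + (47/12)*β + (71/6)*β^2 + ...; c1 = 47/12.
S_2 = c1*β/(S_1 - 1) = 1 + (-142/47)*β + (550943/954288)*β^2 + ...; c2 = -142/47.
S_3 = c2*β/(S_2 - 1) = 1 + (550943/2883168)*β + (561605785/3763086336)*β^2 + ...; c3 = 550943/2883168.
S_4 = c3*β/(S_3 - 1) = 1 + (-26395471895/33797047392)*β + ...; c4 = -26395471895/33797047392.


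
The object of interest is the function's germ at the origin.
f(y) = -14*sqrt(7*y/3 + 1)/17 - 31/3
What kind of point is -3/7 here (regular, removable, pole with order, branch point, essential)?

The term (-14/17)*sqrt(1 - y/(-3/7)) has argument 1 - -3/7/(-3/7) = 0 at -3/7: a square-root (algebraic, two-sheeted) branch point; the remaining terms are analytic or single-valued there.

The point is an algebraic (square-root) branch point.


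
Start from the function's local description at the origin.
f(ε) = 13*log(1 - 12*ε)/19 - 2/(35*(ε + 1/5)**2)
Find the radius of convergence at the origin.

Denominator factor (ε + 1/5)^2: pole of order 2 at -1/5, modulus 1/5.
Branch term (13/19)*log(1 - ε/(1/12)): its argument vanishes at ε = 1/12, a logarithmic branch point, modulus 1/12.
The radius of convergence is the smallest modulus among the singular points: 1/12.

The radius of convergence is 1/12.


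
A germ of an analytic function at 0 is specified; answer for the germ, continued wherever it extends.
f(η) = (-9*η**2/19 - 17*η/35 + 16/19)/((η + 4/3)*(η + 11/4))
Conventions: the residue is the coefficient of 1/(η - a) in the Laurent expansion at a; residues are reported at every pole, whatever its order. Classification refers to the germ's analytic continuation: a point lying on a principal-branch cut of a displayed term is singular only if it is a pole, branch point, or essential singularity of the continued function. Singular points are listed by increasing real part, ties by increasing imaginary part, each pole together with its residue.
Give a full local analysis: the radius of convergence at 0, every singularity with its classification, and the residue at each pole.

Radius of convergence at 0: 4/3.
At -11/4: a pole of order 1; residue 2637/2660.
At -4/3: a pole of order 1; residue 16/35.

Denominator factor (η + 4/3): pole of order 1 at -4/3, modulus 4/3.
Denominator factor (η + 11/4): pole of order 1 at -11/4, modulus 11/4.
The radius of convergence is the smallest modulus among the singular points: 4/3.
At the order-1 pole -11/4 set g(η) = (η - (-11/4))*f(η) = (-9*η**2/19 - 17*η/35 + 16/19)/(η + 4/3).
Simple pole: residue = g(a) at a = -11/4, which is 2637/2660.
At the order-1 pole -4/3 set g(η) = (η - (-4/3))*f(η) = (-9*η**2/19 - 17*η/35 + 16/19)/(η + 11/4).
Simple pole: residue = g(a) at a = -4/3, which is 16/35.
List the singular points by increasing real part (a conjugate pair: the negative imaginary part first).


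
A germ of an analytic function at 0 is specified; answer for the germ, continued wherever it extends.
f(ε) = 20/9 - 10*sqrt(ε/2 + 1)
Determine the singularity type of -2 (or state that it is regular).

The point is an algebraic (square-root) branch point.

The term (-10)*sqrt(1 - ε/(-2)) has argument 1 - -2/(-2) = 0 at -2: a square-root (algebraic, two-sheeted) branch point; the remaining terms are analytic or single-valued there.


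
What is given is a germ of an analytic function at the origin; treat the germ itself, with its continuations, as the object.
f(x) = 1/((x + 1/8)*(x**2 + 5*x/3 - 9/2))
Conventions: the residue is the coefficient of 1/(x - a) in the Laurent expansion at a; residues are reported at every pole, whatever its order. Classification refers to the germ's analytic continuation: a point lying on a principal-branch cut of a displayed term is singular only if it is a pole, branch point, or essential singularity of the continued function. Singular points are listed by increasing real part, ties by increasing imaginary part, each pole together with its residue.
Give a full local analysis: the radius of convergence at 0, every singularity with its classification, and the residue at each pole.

Radius of convergence at 0: 1/8.
At -5/6 - (1/6)*sqrt(187): a pole of order 1; residue 96/901 - (24/9911)*sqrt(187).
At -1/8: a pole of order 1; residue -192/901.
At -5/6 + (1/6)*sqrt(187): a pole of order 1; residue 96/901 + (24/9911)*sqrt(187).

Denominator factor (x + 1/8): pole of order 1 at -1/8, modulus 1/8.
Denominator factor (x**2 + 5*x/3 - 9/2): discriminant 187/9, real irrational roots -5/6 + (1/6)*sqrt(187) and -5/6 - (1/6)*sqrt(187); poles of order 1, moduli -5/6 + (1/6)*sqrt(187) and 5/6 + (1/6)*sqrt(187).
The radius of convergence is the smallest modulus among the singular points: 1/8.
The factor x**2 + 5*x/3 - 9/2 splits as (x - a)(x - a') with a = -5/6 - (1/6)*sqrt(187), a' = -5/6 + (1/6)*sqrt(187). At the order-1 pole a set g(x) = (x - a)*f(x) = [1/(x + 1/8)] / (x - a').
Simple pole: residue = g(a) at a = -5/6 - (1/6)*sqrt(187), which is 96/901 - (24/9911)*sqrt(187).
At the order-1 pole -1/8 set g(x) = (x - (-1/8))*f(x) = 1/(x**2 + 5*x/3 - 9/2).
Simple pole: residue = g(a) at a = -1/8, which is -192/901.
The factor x**2 + 5*x/3 - 9/2 splits as (x - a)(x - a') with a = -5/6 + (1/6)*sqrt(187), a' = -5/6 - (1/6)*sqrt(187). At the order-1 pole a set g(x) = (x - a)*f(x) = [1/(x + 1/8)] / (x - a').
Simple pole: residue = g(a) at a = -5/6 + (1/6)*sqrt(187), which is 96/901 + (24/9911)*sqrt(187).
List the singular points by increasing real part (a conjugate pair: the negative imaginary part first).


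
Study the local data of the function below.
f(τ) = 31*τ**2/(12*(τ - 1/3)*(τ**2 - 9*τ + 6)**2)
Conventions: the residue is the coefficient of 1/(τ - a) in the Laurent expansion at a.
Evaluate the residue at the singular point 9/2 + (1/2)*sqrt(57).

The residue is -93/6272 - (39091/6792576)*sqrt(57).

The factor τ**2 - 9*τ + 6 splits as (τ - a)(τ - a') with a = 9/2 + (1/2)*sqrt(57), a' = 9/2 - (1/2)*sqrt(57). At the order-2 pole a set g(τ) = (τ - a)^2*f(τ) = [31*τ**2/(12*(τ - 1/3))] / (τ - a')^2.
Order-2 pole: residue = g'(a); g'(9/2 + (1/2)*sqrt(57)) = -93/6272 - (39091/6792576)*sqrt(57), so the residue is -93/6272 - (39091/6792576)*sqrt(57).


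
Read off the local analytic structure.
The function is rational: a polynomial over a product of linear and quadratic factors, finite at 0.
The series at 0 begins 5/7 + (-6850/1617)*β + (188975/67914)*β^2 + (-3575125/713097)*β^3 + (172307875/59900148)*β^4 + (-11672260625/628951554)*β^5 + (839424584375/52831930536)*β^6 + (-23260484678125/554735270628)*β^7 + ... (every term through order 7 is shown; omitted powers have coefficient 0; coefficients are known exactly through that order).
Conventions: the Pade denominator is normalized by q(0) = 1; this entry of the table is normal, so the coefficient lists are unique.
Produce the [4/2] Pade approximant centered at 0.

Taylor coefficients needed (read off): a_0 = 5/7, a_1 = -6850/1617, a_2 = 188975/67914, a_3 = -3575125/713097, a_4 = 172307875/59900148, a_5 = -11672260625/628951554, a_6 = 839424584375/52831930536.
Write the denominator as Q(β) = 1 + q1*β + q2*β^2. Requiring Q*f - P = O(β^7) with deg P <= 4 kills the coefficients of β^5..β^6 in Q*f:
  β^5: a_5 + q1*a_4 + q2*a_3 = 0, i.e. -11672260625/628951554 + (172307875/59900148)*q1 + (-3575125/713097)*q2 = 0.
  β^6: a_6 + q1*a_5 + q2*a_4 = 0, i.e. 839424584375/52831930536 + (-11672260625/628951554)*q1 + (172307875/59900148)*q2 = 0.
Solving this linear system: q1 = 651465440/2101878051, q2 = -4937749925/1401252034.
The numerator is Q*f truncated at degree 4: P0 = a_0 = 5/7; P1 = a_1 + q1*a_0 = -30942000150/7706886187; P2 = a_2 + q1*a_1 + q2*a_0 = -8072539450/7706886187; P3 = a_3 + q1*a_2 + q2*a_1 = 83054325000/7706886187; P4 = a_4 + q1*a_3 + q2*a_2 = -65374118500/7706886187.

The Pade approximant has numerator coefficients [5/7, -30942000150/7706886187, -8072539450/7706886187, 83054325000/7706886187, -65374118500/7706886187]; denominator coefficients [1, 651465440/2101878051, -4937749925/1401252034].


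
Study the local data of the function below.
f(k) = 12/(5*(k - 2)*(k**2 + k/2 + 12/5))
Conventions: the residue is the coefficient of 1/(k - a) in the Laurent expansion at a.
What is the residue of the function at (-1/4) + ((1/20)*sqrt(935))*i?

The residue is (-6/37) + ((54/6919)*sqrt(935))*i.

The factor k**2 + k/2 + 12/5 splits as (k - a)(k - a') with a = (-1/4) + ((1/20)*sqrt(935))*i, a' = (-1/4) - ((1/20)*sqrt(935))*i. At the order-1 pole a set g(k) = (k - a)*f(k) = [12/(5*(k - 2))] / (k - a').
Simple pole: residue = g(a) at a = (-1/4) + ((1/20)*sqrt(935))*i, which is (-6/37) + ((54/6919)*sqrt(935))*i.


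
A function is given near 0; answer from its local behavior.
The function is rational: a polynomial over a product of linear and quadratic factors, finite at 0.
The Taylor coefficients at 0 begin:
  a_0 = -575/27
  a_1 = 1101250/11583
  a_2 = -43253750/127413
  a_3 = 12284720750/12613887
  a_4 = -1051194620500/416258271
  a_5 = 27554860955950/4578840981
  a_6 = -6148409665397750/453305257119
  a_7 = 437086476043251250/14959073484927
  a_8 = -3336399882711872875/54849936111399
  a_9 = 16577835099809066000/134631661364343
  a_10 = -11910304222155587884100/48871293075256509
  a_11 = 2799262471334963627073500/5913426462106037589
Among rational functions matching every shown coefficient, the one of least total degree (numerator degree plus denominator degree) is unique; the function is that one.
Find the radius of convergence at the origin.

The radius of convergence is 3/5.

No rational of total degree below 9 reproduces all 12 coefficients; solving the [1/8] Pade equations on them gives f(ω) = (23/3 - 4*ω/13)/((ω + 3/5)**2*(ω**2 - 4*ω/11 - 1)**3), whose expansion matches every shown term.
Denominator factor (ω**2 - 4*ω/11 - 1)^3: discriminant 500/121, real irrational roots 2/11 + (5/11)*sqrt(5) and 2/11 - (5/11)*sqrt(5); poles of order 3, moduli 2/11 + (5/11)*sqrt(5) and -2/11 + (5/11)*sqrt(5).
Denominator factor (ω + 3/5)^2: pole of order 2 at -3/5, modulus 3/5.
The radius of convergence is the smallest modulus among the singular points: 3/5.


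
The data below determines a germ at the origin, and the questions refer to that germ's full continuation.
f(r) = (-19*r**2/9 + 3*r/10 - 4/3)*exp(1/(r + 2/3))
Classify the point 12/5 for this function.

There is no denominator, hence no pole anywhere.
The essential point of exp(1/(r - (-2/3))) is -2/3, not 12/5.
So the germ continues analytically to 12/5.

The point is a regular point.


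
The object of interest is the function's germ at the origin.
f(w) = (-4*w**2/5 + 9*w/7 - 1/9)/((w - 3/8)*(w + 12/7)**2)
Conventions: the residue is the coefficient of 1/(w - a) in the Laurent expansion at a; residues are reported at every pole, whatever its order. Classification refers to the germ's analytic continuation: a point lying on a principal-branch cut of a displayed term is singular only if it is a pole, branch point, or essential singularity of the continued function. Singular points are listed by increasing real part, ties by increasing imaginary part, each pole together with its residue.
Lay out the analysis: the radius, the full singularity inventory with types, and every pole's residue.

Denominator factor (w + 12/7)^2: pole of order 2 at -12/7, modulus 12/7.
Denominator factor (w - 3/8): pole of order 1 at 3/8, modulus 3/8.
The radius of convergence is the smallest modulus among the singular points: 3/8.
At the order-2 pole -12/7 set g(w) = (w - (-12/7))^2*f(w) = (-4*w**2/5 + 9*w/7 - 1/9)/(w - 3/8).
Order-2 pole: residue = g'(a); g'(-12/7) = -529288/616005, so the residue is -529288/616005.
At the order-1 pole 3/8 set g(w) = (w - (3/8))*f(w) = (-4*w**2/5 + 9*w/7 - 1/9)/(w + 12/7)**2.
Simple pole: residue = g(a) at a = 3/8, which is 36484/616005.
List the singular points by increasing real part (a conjugate pair: the negative imaginary part first).

Radius of convergence at 0: 3/8.
At -12/7: a pole of order 2; residue -529288/616005.
At 3/8: a pole of order 1; residue 36484/616005.


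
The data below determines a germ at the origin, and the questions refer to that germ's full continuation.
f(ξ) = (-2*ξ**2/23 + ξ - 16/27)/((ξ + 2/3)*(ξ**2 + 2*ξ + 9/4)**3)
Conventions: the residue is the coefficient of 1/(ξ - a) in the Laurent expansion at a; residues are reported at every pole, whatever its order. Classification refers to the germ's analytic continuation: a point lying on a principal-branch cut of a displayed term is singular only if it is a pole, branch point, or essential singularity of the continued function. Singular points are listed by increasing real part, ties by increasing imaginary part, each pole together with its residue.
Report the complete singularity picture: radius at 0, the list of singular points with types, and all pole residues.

Radius of convergence at 0: 2/3.
At (-1) - ((1/2)*sqrt(5))*i: a pole of order 3; residue (696384/2705927) + ((125023594/1014722625)*sqrt(5))*i.
At (-1) + ((1/2)*sqrt(5))*i: a pole of order 3; residue (696384/2705927) - ((125023594/1014722625)*sqrt(5))*i.
At -2/3: a pole of order 1; residue -1392768/2705927.

Denominator factor (ξ + 2/3): pole of order 1 at -2/3, modulus 2/3.
Denominator factor (ξ**2 + 2*ξ + 9/4)^3: discriminant -5, complex-conjugate roots (-1) + ((1/2)*sqrt(5))*i and (-1) - ((1/2)*sqrt(5))*i; poles of order 3, moduli 3/2 and 3/2.
The radius of convergence is the smallest modulus among the singular points: 2/3.
The factor ξ**2 + 2*ξ + 9/4 splits as (ξ - a)(ξ - a') with a = (-1) - ((1/2)*sqrt(5))*i, a' = (-1) + ((1/2)*sqrt(5))*i. At the order-3 pole a set g(ξ) = (ξ - a)^3*f(ξ) = [(-2*ξ**2/23 + ξ - 16/27)/(ξ + 2/3)] / (ξ - a')^3.
Order-3 pole: residue = g''(a)/2; g''((-1) - ((1/2)*sqrt(5))*i) = (1392768/2705927) + ((250047188/1014722625)*sqrt(5))*i, so the residue is (696384/2705927) + ((125023594/1014722625)*sqrt(5))*i.
The factor ξ**2 + 2*ξ + 9/4 splits as (ξ - a)(ξ - a') with a = (-1) + ((1/2)*sqrt(5))*i, a' = (-1) - ((1/2)*sqrt(5))*i. At the order-3 pole a set g(ξ) = (ξ - a)^3*f(ξ) = [(-2*ξ**2/23 + ξ - 16/27)/(ξ + 2/3)] / (ξ - a')^3.
Order-3 pole: residue = g''(a)/2; g''((-1) + ((1/2)*sqrt(5))*i) = (1392768/2705927) - ((250047188/1014722625)*sqrt(5))*i, so the residue is (696384/2705927) - ((125023594/1014722625)*sqrt(5))*i.
At the order-1 pole -2/3 set g(ξ) = (ξ - (-2/3))*f(ξ) = (-2*ξ**2/23 + ξ - 16/27)/(ξ**2 + 2*ξ + 9/4)**3.
Simple pole: residue = g(a) at a = -2/3, which is -1392768/2705927.
List the singular points by increasing real part (a conjugate pair: the negative imaginary part first).


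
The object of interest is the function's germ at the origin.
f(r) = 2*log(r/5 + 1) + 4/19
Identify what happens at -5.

The term (2)*log(1 - r/(-5)) has argument 1 - -5/(-5) = 0 at -5: a logarithmic (infinitely-sheeted) branch point; the remaining terms are analytic or single-valued there.

The point is a logarithmic branch point.


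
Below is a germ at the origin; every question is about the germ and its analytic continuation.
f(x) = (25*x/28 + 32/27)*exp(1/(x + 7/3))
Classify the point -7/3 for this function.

The exponent 1/(x - (-7/3)) has a pole at -7/3, so exp(1/(x - (-7/3))) takes every nonzero value near it: an essential singularity (not a pole of any order).

The point is an essential singularity.


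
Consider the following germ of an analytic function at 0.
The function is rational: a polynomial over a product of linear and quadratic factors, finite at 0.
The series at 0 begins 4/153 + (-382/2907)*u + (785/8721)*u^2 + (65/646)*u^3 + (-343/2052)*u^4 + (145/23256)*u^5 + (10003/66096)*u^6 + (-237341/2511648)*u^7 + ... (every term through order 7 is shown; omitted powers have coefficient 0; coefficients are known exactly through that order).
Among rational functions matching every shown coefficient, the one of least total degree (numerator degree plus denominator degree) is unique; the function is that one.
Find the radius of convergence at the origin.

The radius of convergence is (1/2)*sqrt(6).

No rational of total degree below 5 reproduces all 8 coefficients; solving the [1/4] Pade equations on them gives f(u) = (1/17 - 9*u/38)/(u**2 + 3*u/4 + 3/2)**2, whose expansion matches every shown term.
Denominator factor (u**2 + 3*u/4 + 3/2)^2: discriminant -87/16, complex-conjugate roots (-3/8) + ((1/8)*sqrt(87))*i and (-3/8) - ((1/8)*sqrt(87))*i; poles of order 2, moduli (1/2)*sqrt(6) and (1/2)*sqrt(6).
The radius of convergence is the smallest modulus among the singular points: (1/2)*sqrt(6).
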